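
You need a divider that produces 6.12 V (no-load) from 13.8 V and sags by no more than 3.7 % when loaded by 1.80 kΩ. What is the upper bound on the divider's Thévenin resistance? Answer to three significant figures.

R_th ≤ 69.2 Ω

Loading drop = R_th/(R_th + R_L) ≤ 0.0370, so R_th ≤ R_L · ε/(1−ε) = 1.80 kΩ × 0.0370/0.9630 = 69.2 Ω.
(Any R1, R2 with R2/(R1+R2) = 0.443 and R1‖R2 ≤ 69.2 Ω will meet the spec.)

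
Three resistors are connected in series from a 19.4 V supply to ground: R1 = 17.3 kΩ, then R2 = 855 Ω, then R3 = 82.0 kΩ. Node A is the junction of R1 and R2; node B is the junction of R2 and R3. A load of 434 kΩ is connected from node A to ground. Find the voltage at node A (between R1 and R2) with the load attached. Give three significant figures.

Below node A the series string R2+R3 = 82860 Ω sits in parallel with the 434000 Ω load: 69570 Ω.
V_A = 19.4 × 69570/(17300 + 69570) = 15.5 V.

V ≈ 15.5 V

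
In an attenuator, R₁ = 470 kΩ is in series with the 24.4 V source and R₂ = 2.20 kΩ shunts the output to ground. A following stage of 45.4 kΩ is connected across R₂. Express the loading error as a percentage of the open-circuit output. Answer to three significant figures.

4.60 %

The divider's output (Thévenin) resistance is R₁‖R₂ = 2.190 kΩ.
Fractional drop under load = R_th/(R_th + R_L) = 2.190 / (2.190 + 45.4) = 0.04601.
So the output falls by 4.60 %.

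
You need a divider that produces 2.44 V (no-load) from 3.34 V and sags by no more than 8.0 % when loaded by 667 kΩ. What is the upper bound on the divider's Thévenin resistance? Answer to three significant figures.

Loading drop = R_th/(R_th + R_L) ≤ 0.0800, so R_th ≤ R_L · ε/(1−ε) = 667 kΩ × 0.0800/0.9200 = 58.0 kΩ.

R_th ≤ 58.0 kΩ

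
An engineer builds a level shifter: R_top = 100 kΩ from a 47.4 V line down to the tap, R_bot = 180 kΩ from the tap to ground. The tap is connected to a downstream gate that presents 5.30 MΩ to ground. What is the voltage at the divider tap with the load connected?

V_out ≈ 30.1 V

The load sits in parallel with R_bot: R_bot‖R_L = (180 × 5300) / (180 + 5300) = 174.1 kΩ.
V_out = 47.4 × 174.1 / (100 + 174.1) = 47.4 × 174.1/274.1 = 30.1 V.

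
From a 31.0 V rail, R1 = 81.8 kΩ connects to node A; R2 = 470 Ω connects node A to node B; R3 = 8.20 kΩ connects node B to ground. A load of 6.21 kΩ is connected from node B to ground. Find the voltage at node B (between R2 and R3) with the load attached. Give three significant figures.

V ≈ 1.28 V

At node B, R3 is in parallel with the load: R3‖R_L = 3534 Ω.
Below node A the resistance is R2 + (R3‖R_L) = 4004 Ω, so V_A = 31.0 × 4004/85800 = 1.447 V.
Then V_B = V_A × (R3‖R_L)/(R2 + R3‖R_L) = 1.447 × 3534/4004 = 1.28 V.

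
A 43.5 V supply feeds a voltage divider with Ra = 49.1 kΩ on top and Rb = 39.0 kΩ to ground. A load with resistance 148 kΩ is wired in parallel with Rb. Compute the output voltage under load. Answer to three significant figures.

The load sits in parallel with Rb: Rb‖R_L = (39.0 × 148) / (39.0 + 148) = 30.87 kΩ.
V_out = 43.5 × 30.87 / (49.1 + 30.87) = 43.5 × 30.87/79.97 = 16.8 V.
(Unloaded it would have been 19.3 V.)

V_out ≈ 16.8 V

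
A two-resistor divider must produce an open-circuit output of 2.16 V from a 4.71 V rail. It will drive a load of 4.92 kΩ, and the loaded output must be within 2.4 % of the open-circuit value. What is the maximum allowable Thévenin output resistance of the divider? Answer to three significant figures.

R_th ≤ 121 Ω

Loading drop = R_th/(R_th + R_L) ≤ 0.0240, so R_th ≤ R_L · ε/(1−ε) = 4.92 kΩ × 0.0240/0.9760 = 121 Ω.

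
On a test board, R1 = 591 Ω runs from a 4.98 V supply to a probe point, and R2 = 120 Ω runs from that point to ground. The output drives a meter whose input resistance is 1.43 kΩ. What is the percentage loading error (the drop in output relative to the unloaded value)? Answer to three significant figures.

6.52 %

The divider's output (Thévenin) resistance is R1‖R2 = 99.75 Ω.
Fractional drop under load = R_th/(R_th + R_L) = 99.75 / (99.75 + 1430) = 0.06520.
So the output falls by 6.52 %.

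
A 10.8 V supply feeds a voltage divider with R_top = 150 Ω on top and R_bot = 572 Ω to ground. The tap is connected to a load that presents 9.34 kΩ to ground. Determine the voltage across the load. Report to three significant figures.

The load sits in parallel with R_bot: R_bot‖R_L = (572 × 9340) / (572 + 9340) = 539.0 Ω.
V_out = 10.8 × 539.0 / (150 + 539.0) = 10.8 × 539.0/689.0 = 8.45 V.

V_out ≈ 8.45 V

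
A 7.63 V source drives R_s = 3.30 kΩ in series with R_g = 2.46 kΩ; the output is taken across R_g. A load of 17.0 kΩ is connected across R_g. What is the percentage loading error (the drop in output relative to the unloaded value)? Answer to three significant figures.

7.66 %

The divider's output (Thévenin) resistance is R_s‖R_g = 1.409 kΩ.
Fractional drop under load = R_th/(R_th + R_L) = 1.409 / (1.409 + 17.0) = 0.07656.
So the output falls by 7.66 %.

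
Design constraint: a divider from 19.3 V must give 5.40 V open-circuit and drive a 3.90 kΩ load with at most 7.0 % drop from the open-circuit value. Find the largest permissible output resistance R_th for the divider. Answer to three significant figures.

R_th ≤ 294 Ω

Loading drop = R_th/(R_th + R_L) ≤ 0.0700, so R_th ≤ R_L · ε/(1−ε) = 3.90 kΩ × 0.0700/0.9300 = 294 Ω.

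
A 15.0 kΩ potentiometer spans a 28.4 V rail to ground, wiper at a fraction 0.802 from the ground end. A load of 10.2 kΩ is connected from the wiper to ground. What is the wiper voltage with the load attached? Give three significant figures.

The wiper splits the pot into (1−α)R = 2.970 kΩ above and αR = 12.03 kΩ below.
Lower section ‖ load = 5.520 kΩ.
V_wiper = 28.4 × 5.520/(2.970 + 5.520) = 18.5 V.

V ≈ 18.5 V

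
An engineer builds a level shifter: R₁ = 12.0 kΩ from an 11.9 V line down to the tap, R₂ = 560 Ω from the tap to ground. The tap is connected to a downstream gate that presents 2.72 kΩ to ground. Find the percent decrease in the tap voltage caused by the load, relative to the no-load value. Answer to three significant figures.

The divider's output (Thévenin) resistance is R₁‖R₂ = 535.0 Ω.
Fractional drop under load = R_th/(R_th + R_L) = 535.0 / (535.0 + 2720) = 0.1644.
So the output falls by 16.4 %.

16.4 %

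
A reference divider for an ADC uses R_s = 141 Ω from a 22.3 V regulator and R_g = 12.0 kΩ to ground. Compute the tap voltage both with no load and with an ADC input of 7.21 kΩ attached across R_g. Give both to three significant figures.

Unloaded: 22.0 V; loaded: 21.6 V

Open-circuit: V = 22.3 × 12000/(141 + 12000) = 22.0 V.
With the load, R_g becomes R_g‖R_L = 4504 Ω, so V = 22.3 × 4504/4645 = 21.6 V.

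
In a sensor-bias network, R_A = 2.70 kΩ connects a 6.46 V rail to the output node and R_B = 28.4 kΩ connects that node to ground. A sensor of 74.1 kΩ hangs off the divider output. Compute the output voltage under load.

V_out ≈ 5.71 V

The load sits in parallel with R_B: R_B‖R_L = (28.4 × 74.1) / (28.4 + 74.1) = 20.53 kΩ.
V_out = 6.46 × 20.53 / (2.70 + 20.53) = 6.46 × 20.53/23.23 = 5.71 V.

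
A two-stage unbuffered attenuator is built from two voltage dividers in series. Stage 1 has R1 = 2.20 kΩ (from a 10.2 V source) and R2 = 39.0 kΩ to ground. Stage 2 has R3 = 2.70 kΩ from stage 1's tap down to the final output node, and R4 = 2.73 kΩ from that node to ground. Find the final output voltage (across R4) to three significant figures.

V_out ≈ 3.51 V

Stage 2 presents R3+R4 = 5.430 kΩ as a load on stage 1's tap.
Stage 1's lower leg becomes R2‖(R3+R4) = 4.766 kΩ, so V_mid = 10.2 × 4.766/6.966 = 6.979 V.
Stage 2 is itself unloaded: V_out = V_mid × R4/(R3+R4) = 6.979 × 2.73/5.430 = 3.51 V.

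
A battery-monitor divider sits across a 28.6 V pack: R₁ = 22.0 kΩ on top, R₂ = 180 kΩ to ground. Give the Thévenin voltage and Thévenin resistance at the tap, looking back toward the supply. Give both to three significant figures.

V_th is the open-circuit tap voltage: 28.6 × 180/(22.0 + 180) = 25.5 V.
With the supply zeroed, R₁ and R₂ appear in parallel from the tap: R_th = R₁‖R₂ = (22.0 × 180)/202.0 = 19.6 kΩ.

V_th = 25.5 V, R_th = 19.6 kΩ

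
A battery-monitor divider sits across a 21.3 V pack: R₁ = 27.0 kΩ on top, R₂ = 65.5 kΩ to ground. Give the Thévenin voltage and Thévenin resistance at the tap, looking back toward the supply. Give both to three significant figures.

V_th is the open-circuit tap voltage: 21.3 × 65.5/(27.0 + 65.5) = 15.1 V.
With the supply zeroed, R₁ and R₂ appear in parallel from the tap: R_th = R₁‖R₂ = (27.0 × 65.5)/92.50 = 19.1 kΩ.

V_th = 15.1 V, R_th = 19.1 kΩ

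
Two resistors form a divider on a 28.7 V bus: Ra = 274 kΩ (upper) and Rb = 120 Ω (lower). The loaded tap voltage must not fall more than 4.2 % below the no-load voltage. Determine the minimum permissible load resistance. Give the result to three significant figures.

R_L(min) ≈ 2.74 kΩ

Output resistance R_th = Ra‖Rb = (274000 × 120)/274100 = 119.9 Ω.
The fractional drop is R_th/(R_th + R_L); requiring this ≤ 0.0420 gives R_L ≥ R_th(1/0.0420 − 1) = 119.9 × 22.81 = 2.74 kΩ.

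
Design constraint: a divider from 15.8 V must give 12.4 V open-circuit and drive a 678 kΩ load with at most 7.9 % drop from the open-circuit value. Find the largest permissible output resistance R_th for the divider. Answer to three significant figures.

Loading drop = R_th/(R_th + R_L) ≤ 0.0790, so R_th ≤ R_L · ε/(1−ε) = 678 kΩ × 0.0790/0.9210 = 58.2 kΩ.

R_th ≤ 58.2 kΩ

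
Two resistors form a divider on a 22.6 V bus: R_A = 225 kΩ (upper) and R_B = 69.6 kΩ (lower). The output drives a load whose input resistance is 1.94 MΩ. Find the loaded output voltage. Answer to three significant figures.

The load sits in parallel with R_B: R_B‖R_L = (69.6 × 1940) / (69.6 + 1940) = 67.19 kΩ.
V_out = 22.6 × 67.19 / (225 + 67.19) = 22.6 × 67.19/292.2 = 5.20 V.

V_out ≈ 5.20 V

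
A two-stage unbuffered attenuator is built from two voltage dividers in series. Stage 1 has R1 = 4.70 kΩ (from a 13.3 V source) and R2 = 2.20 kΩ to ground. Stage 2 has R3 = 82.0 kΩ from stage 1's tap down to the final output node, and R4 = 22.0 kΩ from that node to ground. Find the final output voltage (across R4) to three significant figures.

Stage 2 presents R3+R4 = 104.0 kΩ as a load on stage 1's tap.
Stage 1's lower leg becomes R2‖(R3+R4) = 2.154 kΩ, so V_mid = 13.3 × 2.154/6.854 = 4.180 V.
Stage 2 is itself unloaded: V_out = V_mid × R4/(R3+R4) = 4.180 × 22.0/104.0 = 0.884 V.

V_out ≈ 0.884 V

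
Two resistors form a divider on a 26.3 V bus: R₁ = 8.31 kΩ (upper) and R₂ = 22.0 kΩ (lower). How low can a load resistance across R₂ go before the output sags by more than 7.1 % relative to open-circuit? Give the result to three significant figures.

Output resistance R_th = R₁‖R₂ = (8.31 × 22.0)/30.31 = 6.032 kΩ.
The fractional drop is R_th/(R_th + R_L); requiring this ≤ 0.0710 gives R_L ≥ R_th(1/0.0710 − 1) = 6.032 × 13.08 = 78.9 kΩ.

R_L(min) ≈ 78.9 kΩ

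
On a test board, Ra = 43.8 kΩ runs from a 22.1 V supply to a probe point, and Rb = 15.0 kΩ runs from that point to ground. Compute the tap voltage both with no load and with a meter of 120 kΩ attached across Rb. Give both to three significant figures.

Unloaded: 5.64 V; loaded: 5.16 V

Open-circuit: V = 22.1 × 15.0/(43.8 + 15.0) = 5.64 V.
With the load, Rb becomes Rb‖R_L = 13.33 kΩ, so V = 22.1 × 13.33/57.13 = 5.16 V.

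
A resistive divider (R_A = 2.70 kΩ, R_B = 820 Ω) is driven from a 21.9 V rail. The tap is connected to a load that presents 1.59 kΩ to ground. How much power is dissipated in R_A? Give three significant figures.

Total resistance from the source is R_A + (R_B‖R_L) = 3241 Ω, so I = 21.9/3241 Ω = 6.757 mA.
P = I²·R_A = (6.757 mA)² × 2.70 kΩ = 123 mW.

P ≈ 123 mW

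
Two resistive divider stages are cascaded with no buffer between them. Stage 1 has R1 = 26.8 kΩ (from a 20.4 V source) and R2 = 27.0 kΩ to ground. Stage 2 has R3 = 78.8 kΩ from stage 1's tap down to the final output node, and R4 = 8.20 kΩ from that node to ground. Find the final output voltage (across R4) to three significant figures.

V_out ≈ 0.836 V

Stage 2 presents R3+R4 = 87.00 kΩ as a load on stage 1's tap.
Stage 1's lower leg becomes R2‖(R3+R4) = 20.61 kΩ, so V_mid = 20.4 × 20.61/47.41 = 8.867 V.
Stage 2 is itself unloaded: V_out = V_mid × R4/(R3+R4) = 8.867 × 8.20/87.00 = 0.836 V.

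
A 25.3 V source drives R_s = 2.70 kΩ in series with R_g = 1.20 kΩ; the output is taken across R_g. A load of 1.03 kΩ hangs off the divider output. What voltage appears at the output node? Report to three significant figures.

The load sits in parallel with R_g: R_g‖R_L = (1.20 × 1.03) / (1.20 + 1.03) = 0.5543 kΩ.
V_out = 25.3 × 0.5543 / (2.70 + 0.5543) = 25.3 × 0.5543/3.254 = 4.31 V.
(Unloaded it would have been 7.78 V.)

V_out ≈ 4.31 V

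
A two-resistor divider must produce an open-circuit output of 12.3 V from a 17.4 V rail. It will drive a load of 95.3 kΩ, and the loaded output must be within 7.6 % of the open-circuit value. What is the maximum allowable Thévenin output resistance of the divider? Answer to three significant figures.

Loading drop = R_th/(R_th + R_L) ≤ 0.0760, so R_th ≤ R_L · ε/(1−ε) = 95.3 kΩ × 0.0760/0.9240 = 7.84 kΩ.
(Any R1, R2 with R2/(R1+R2) = 0.707 and R1‖R2 ≤ 7.84 kΩ will meet the spec.)

R_th ≤ 7.84 kΩ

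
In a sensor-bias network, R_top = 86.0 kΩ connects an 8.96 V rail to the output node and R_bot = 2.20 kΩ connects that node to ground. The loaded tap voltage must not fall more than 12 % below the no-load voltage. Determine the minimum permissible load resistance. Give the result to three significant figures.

R_L(min) ≈ 15.7 kΩ

Output resistance R_th = R_top‖R_bot = (86.0 × 2.20)/88.20 = 2.145 kΩ.
The fractional drop is R_th/(R_th + R_L); requiring this ≤ 0.120 gives R_L ≥ R_th(1/0.120 − 1) = 2.145 × 7.333 = 15.7 kΩ.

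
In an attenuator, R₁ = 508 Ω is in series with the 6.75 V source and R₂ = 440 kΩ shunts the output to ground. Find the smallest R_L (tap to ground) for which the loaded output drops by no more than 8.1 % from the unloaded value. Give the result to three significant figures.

R_L(min) ≈ 5.76 kΩ

Output resistance R_th = R₁‖R₂ = (508 × 440000)/440500 = 507.4 Ω.
The fractional drop is R_th/(R_th + R_L); requiring this ≤ 0.0810 gives R_L ≥ R_th(1/0.0810 − 1) = 507.4 × 11.35 = 5.76 kΩ.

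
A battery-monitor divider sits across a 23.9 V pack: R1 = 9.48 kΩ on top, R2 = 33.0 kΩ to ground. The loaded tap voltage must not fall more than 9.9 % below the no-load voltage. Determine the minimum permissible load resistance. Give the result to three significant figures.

R_L(min) ≈ 67.0 kΩ

Output resistance R_th = R1‖R2 = (9.48 × 33.0)/42.48 = 7.364 kΩ.
The fractional drop is R_th/(R_th + R_L); requiring this ≤ 0.0990 gives R_L ≥ R_th(1/0.0990 − 1) = 7.364 × 9.101 = 67.0 kΩ.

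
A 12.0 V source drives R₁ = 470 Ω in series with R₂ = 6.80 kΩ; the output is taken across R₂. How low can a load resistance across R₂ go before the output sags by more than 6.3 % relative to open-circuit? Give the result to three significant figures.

R_L(min) ≈ 6.54 kΩ

Output resistance R_th = R₁‖R₂ = (470 × 6800)/7270 = 439.6 Ω.
The fractional drop is R_th/(R_th + R_L); requiring this ≤ 0.0630 gives R_L ≥ R_th(1/0.0630 − 1) = 439.6 × 14.87 = 6.54 kΩ.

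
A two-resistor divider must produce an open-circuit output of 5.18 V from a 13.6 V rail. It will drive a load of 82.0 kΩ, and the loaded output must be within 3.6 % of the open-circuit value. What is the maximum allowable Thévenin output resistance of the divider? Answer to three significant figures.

Loading drop = R_th/(R_th + R_L) ≤ 0.0360, so R_th ≤ R_L · ε/(1−ε) = 82.0 kΩ × 0.0360/0.9640 = 3.06 kΩ.

R_th ≤ 3.06 kΩ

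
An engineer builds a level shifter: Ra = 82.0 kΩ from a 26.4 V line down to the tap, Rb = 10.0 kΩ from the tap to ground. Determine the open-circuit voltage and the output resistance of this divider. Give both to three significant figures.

V_th = 2.87 V, R_th = 8.91 kΩ

V_th is the open-circuit tap voltage: 26.4 × 10.0/(82.0 + 10.0) = 2.87 V.
With the supply zeroed, Ra and Rb appear in parallel from the tap: R_th = Ra‖Rb = (82.0 × 10.0)/92.00 = 8.91 kΩ.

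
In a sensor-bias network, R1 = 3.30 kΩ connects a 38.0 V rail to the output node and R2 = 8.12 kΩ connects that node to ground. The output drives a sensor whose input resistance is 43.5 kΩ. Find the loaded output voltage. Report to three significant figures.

The load sits in parallel with R2: R2‖R_L = (8.12 × 43.5) / (8.12 + 43.5) = 6.843 kΩ.
V_out = 38.0 × 6.843 / (3.30 + 6.843) = 38.0 × 6.843/10.14 = 25.6 V.

V_out ≈ 25.6 V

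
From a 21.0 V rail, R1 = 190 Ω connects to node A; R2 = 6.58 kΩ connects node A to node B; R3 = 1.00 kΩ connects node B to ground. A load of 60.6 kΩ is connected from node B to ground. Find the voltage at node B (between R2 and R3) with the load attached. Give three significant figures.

V ≈ 2.66 V

At node B, R3 is in parallel with the load: R3‖R_L = 983.8 Ω.
Below node A the resistance is R2 + (R3‖R_L) = 7564 Ω, so V_A = 21.0 × 7564/7754 = 20.49 V.
Then V_B = V_A × (R3‖R_L)/(R2 + R3‖R_L) = 20.49 × 983.8/7564 = 2.66 V.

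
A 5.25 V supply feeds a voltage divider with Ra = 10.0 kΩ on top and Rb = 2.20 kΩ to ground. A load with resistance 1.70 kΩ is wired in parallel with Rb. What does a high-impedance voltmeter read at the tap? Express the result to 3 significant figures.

V_out ≈ 0.459 V

The load sits in parallel with Rb: Rb‖R_L = (2.20 × 1.70) / (2.20 + 1.70) = 0.9590 kΩ.
V_out = 5.25 × 0.9590 / (10.0 + 0.9590) = 5.25 × 0.9590/10.96 = 0.459 V.
(Unloaded it would have been 0.947 V.)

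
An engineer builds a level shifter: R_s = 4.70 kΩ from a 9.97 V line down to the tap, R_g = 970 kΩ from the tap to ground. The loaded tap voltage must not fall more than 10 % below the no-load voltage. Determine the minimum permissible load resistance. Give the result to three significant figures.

Output resistance R_th = R_s‖R_g = (4.70 × 970)/974.7 = 4.677 kΩ.
The fractional drop is R_th/(R_th + R_L); requiring this ≤ 0.100 gives R_L ≥ R_th(1/0.100 − 1) = 4.677 × 9.000 = 42.1 kΩ.

R_L(min) ≈ 42.1 kΩ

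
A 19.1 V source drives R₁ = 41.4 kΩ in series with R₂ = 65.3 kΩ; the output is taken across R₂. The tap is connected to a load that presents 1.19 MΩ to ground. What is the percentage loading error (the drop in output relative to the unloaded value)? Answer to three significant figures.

2.08 %

The divider's output (Thévenin) resistance is R₁‖R₂ = 25.34 kΩ.
Fractional drop under load = R_th/(R_th + R_L) = 25.34 / (25.34 + 1190) = 0.02085.
So the output falls by 2.08 %.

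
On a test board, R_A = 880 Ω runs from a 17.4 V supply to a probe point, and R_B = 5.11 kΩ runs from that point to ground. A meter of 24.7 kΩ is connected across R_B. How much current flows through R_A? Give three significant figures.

I ≈ 3.40 mA

R_B‖R_L = 4234 Ω, so the source sees R_A + R_B‖R_L = 5114 Ω.
I = 17.4 V / 5114 Ω = 3.40 mA.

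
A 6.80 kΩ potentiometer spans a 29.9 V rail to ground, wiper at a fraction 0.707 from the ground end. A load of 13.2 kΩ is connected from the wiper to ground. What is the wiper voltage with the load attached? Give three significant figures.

V ≈ 19.1 V

The wiper splits the pot into (1−α)R = 1.992 kΩ above and αR = 4.808 kΩ below.
Lower section ‖ load = 3.524 kΩ.
V_wiper = 29.9 × 3.524/(1.992 + 3.524) = 19.1 V.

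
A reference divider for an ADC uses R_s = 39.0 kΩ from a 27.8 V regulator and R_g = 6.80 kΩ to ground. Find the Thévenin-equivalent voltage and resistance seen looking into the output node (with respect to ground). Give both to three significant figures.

V_th is the open-circuit tap voltage: 27.8 × 6.80/(39.0 + 6.80) = 4.13 V.
With the supply zeroed, R_s and R_g appear in parallel from the tap: R_th = R_s‖R_g = (39.0 × 6.80)/45.80 = 5.79 kΩ.

V_th = 4.13 V, R_th = 5.79 kΩ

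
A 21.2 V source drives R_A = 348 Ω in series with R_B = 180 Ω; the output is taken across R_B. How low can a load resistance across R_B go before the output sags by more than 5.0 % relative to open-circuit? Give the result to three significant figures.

R_L(min) ≈ 2.25 kΩ

Output resistance R_th = R_A‖R_B = (348 × 180)/528.0 = 118.6 Ω.
The fractional drop is R_th/(R_th + R_L); requiring this ≤ 0.0500 gives R_L ≥ R_th(1/0.0500 − 1) = 118.6 × 19.00 = 2.25 kΩ.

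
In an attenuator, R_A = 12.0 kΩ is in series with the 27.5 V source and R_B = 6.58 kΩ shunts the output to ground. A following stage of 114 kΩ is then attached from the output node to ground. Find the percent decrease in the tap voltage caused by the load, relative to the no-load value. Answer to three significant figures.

3.59 %

The divider's output (Thévenin) resistance is R_A‖R_B = 4.250 kΩ.
Fractional drop under load = R_th/(R_th + R_L) = 4.250 / (4.250 + 114) = 0.03594.
So the output falls by 3.59 %.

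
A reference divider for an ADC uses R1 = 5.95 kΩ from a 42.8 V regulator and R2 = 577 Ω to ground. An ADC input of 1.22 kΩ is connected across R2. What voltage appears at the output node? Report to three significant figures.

The load sits in parallel with R2: R2‖R_L = (577 × 1220) / (577 + 1220) = 391.7 Ω.
V_out = 42.8 × 391.7 / (5950 + 391.7) = 42.8 × 391.7/6342 = 2.64 V.

V_out ≈ 2.64 V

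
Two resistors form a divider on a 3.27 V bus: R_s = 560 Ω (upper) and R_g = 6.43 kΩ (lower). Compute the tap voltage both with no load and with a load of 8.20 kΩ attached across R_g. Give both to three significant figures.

Open-circuit: V = 3.27 × 6430/(560 + 6430) = 3.01 V.
With the load, R_g becomes R_g‖R_L = 3604 Ω, so V = 3.27 × 3604/4164 = 2.83 V.

Unloaded: 3.01 V; loaded: 2.83 V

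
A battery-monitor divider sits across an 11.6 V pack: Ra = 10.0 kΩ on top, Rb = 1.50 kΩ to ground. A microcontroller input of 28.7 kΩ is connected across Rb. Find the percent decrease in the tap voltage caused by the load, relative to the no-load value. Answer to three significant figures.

The divider's output (Thévenin) resistance is Ra‖Rb = 1.304 kΩ.
Fractional drop under load = R_th/(R_th + R_L) = 1.304 / (1.304 + 28.7) = 0.04347.
So the output falls by 4.35 %.

4.35 %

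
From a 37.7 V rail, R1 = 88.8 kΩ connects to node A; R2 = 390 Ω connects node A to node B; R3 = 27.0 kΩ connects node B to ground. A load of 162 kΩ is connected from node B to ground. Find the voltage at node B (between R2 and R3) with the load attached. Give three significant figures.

V ≈ 7.77 V

At node B, R3 is in parallel with the load: R3‖R_L = 23140 Ω.
Below node A the resistance is R2 + (R3‖R_L) = 23530 Ω, so V_A = 37.7 × 23530/112300 = 7.898 V.
Then V_B = V_A × (R3‖R_L)/(R2 + R3‖R_L) = 7.898 × 23140/23530 = 7.77 V.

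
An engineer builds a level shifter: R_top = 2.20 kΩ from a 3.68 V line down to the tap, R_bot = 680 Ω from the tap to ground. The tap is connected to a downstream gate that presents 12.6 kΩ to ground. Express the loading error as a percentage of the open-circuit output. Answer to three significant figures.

3.96 %

The divider's output (Thévenin) resistance is R_top‖R_bot = 519.4 Ω.
Fractional drop under load = R_th/(R_th + R_L) = 519.4 / (519.4 + 12600) = 0.03959.
So the output falls by 3.96 %.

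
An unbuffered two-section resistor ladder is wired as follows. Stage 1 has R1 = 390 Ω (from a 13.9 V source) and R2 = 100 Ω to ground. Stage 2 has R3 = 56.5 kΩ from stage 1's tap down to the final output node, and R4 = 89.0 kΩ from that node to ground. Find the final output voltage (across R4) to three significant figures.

V_out ≈ 1.73 V

Stage 2 presents R3+R4 = 145500 Ω as a load on stage 1's tap.
Stage 1's lower leg becomes R2‖(R3+R4) = 99.93 Ω, so V_mid = 13.9 × 99.93/489.9 = 2.835 V.
Stage 2 is itself unloaded: V_out = V_mid × R4/(R3+R4) = 2.835 × 89000/145500 = 1.73 V.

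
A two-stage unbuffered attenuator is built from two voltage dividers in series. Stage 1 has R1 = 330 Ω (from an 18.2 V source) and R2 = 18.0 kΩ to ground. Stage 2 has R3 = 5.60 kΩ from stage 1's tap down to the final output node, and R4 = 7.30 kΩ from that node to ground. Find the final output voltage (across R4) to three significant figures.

Stage 2 presents R3+R4 = 12900 Ω as a load on stage 1's tap.
Stage 1's lower leg becomes R2‖(R3+R4) = 7515 Ω, so V_mid = 18.2 × 7515/7845 = 17.43 V.
Stage 2 is itself unloaded: V_out = V_mid × R4/(R3+R4) = 17.43 × 7300/12900 = 9.87 V.

V_out ≈ 9.87 V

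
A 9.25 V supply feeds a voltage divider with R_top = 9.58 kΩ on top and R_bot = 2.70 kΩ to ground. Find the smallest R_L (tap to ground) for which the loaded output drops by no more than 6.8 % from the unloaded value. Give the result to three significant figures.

Output resistance R_th = R_top‖R_bot = (9.58 × 2.70)/12.28 = 2.106 kΩ.
The fractional drop is R_th/(R_th + R_L); requiring this ≤ 0.0680 gives R_L ≥ R_th(1/0.0680 − 1) = 2.106 × 13.71 = 28.9 kΩ.

R_L(min) ≈ 28.9 kΩ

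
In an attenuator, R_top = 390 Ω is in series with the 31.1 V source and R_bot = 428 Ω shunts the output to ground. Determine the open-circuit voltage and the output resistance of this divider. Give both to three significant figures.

V_th is the open-circuit tap voltage: 31.1 × 428/(390 + 428) = 16.3 V.
With the supply zeroed, R_top and R_bot appear in parallel from the tap: R_th = R_top‖R_bot = (390 × 428)/818.0 = 204 Ω.

V_th = 16.3 V, R_th = 204 Ω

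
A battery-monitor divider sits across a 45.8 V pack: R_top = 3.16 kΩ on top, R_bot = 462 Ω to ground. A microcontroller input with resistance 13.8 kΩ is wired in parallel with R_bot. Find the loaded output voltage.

The load sits in parallel with R_bot: R_bot‖R_L = (462 × 13800) / (462 + 13800) = 447.0 Ω.
V_out = 45.8 × 447.0 / (3160 + 447.0) = 45.8 × 447.0/3607 = 5.68 V.

V_out ≈ 5.68 V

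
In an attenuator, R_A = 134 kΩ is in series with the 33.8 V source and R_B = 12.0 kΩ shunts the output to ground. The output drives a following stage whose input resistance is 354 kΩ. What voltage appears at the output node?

The load sits in parallel with R_B: R_B‖R_L = (12.0 × 354) / (12.0 + 354) = 11.61 kΩ.
V_out = 33.8 × 11.61 / (134 + 11.61) = 33.8 × 11.61/145.6 = 2.69 V.
(Unloaded it would have been 2.78 V.)

V_out ≈ 2.69 V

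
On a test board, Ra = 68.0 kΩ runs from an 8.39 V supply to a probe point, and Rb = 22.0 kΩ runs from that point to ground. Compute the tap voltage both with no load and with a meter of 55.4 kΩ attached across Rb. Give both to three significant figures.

Unloaded: 2.05 V; loaded: 1.58 V

Open-circuit: V = 8.39 × 22.0/(68.0 + 22.0) = 2.05 V.
With the load, Rb becomes Rb‖R_L = 15.75 kΩ, so V = 8.39 × 15.75/83.75 = 1.58 V.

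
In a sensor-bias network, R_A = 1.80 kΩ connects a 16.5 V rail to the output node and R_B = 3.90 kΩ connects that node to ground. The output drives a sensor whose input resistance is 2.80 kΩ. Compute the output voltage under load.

The load sits in parallel with R_B: R_B‖R_L = (3.90 × 2.80) / (3.90 + 2.80) = 1.630 kΩ.
V_out = 16.5 × 1.630 / (1.80 + 1.630) = 16.5 × 1.630/3.430 = 7.84 V.
(Unloaded it would have been 11.3 V.)

V_out ≈ 7.84 V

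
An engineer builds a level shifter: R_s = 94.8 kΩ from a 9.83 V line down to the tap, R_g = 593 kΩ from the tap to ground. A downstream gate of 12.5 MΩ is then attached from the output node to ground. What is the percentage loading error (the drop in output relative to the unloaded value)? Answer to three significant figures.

The divider's output (Thévenin) resistance is R_s‖R_g = 81.73 kΩ.
Fractional drop under load = R_th/(R_th + R_L) = 81.73 / (81.73 + 12500) = 0.006496.
So the output falls by 0.650 %.

0.650 %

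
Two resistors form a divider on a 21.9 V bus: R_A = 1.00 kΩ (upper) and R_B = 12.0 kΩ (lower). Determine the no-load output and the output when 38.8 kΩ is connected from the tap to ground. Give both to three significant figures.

Unloaded: 20.2 V; loaded: 19.7 V

Open-circuit: V = 21.9 × 12.0/(1.00 + 12.0) = 20.2 V.
With the load, R_B becomes R_B‖R_L = 9.165 kΩ, so V = 21.9 × 9.165/10.17 = 19.7 V.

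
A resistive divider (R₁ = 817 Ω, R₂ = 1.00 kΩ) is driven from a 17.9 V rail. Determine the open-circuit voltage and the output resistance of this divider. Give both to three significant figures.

V_th = 9.85 V, R_th = 450 Ω

V_th is the open-circuit tap voltage: 17.9 × 1000/(817 + 1000) = 9.85 V.
With the supply zeroed, R₁ and R₂ appear in parallel from the tap: R_th = R₁‖R₂ = (817 × 1000)/1817 = 450 Ω.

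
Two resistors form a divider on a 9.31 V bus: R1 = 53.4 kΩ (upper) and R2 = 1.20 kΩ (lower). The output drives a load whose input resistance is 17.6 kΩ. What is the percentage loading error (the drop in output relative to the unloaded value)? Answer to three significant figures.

6.25 %

The divider's output (Thévenin) resistance is R1‖R2 = 1.174 kΩ.
Fractional drop under load = R_th/(R_th + R_L) = 1.174 / (1.174 + 17.6) = 0.06251.
So the output falls by 6.25 %.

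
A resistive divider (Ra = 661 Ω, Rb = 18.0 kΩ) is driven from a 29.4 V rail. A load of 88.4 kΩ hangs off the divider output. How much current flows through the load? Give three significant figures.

I_L ≈ 0.319 mA

Rb‖R_L = 14950 Ω; V_out = 29.4 × 14950/15620 = 28.16 V.
I_L = V_out / R_L = 28.16 / 88.4 kΩ = 0.319 mA.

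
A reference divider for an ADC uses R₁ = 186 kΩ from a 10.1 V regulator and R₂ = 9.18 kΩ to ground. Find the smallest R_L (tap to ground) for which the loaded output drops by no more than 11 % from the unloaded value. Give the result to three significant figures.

R_L(min) ≈ 70.8 kΩ

Output resistance R_th = R₁‖R₂ = (186 × 9.18)/195.2 = 8.748 kΩ.
The fractional drop is R_th/(R_th + R_L); requiring this ≤ 0.110 gives R_L ≥ R_th(1/0.110 − 1) = 8.748 × 8.091 = 70.8 kΩ.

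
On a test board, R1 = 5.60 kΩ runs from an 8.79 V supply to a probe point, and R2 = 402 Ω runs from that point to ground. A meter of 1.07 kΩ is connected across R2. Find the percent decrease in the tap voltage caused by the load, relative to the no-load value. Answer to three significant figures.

The divider's output (Thévenin) resistance is R1‖R2 = 375.1 Ω.
Fractional drop under load = R_th/(R_th + R_L) = 375.1 / (375.1 + 1070) = 0.2596.
So the output falls by 26.0 %.

26.0 %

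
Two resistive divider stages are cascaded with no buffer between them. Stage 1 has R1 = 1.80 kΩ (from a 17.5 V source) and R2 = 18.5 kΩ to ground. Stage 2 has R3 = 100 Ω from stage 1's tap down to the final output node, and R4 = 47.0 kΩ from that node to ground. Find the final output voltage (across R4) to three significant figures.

V_out ≈ 15.4 V

Stage 2 presents R3+R4 = 47100 Ω as a load on stage 1's tap.
Stage 1's lower leg becomes R2‖(R3+R4) = 13280 Ω, so V_mid = 17.5 × 13280/15080 = 15.41 V.
Stage 2 is itself unloaded: V_out = V_mid × R4/(R3+R4) = 15.41 × 47000/47100 = 15.4 V.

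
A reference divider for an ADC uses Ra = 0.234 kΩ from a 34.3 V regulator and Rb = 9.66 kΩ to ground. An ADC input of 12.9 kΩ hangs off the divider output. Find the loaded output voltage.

The load sits in parallel with Rb: Rb‖R_L = (9660 × 12900) / (9660 + 12900) = 5524 Ω.
V_out = 34.3 × 5524 / (234 + 5524) = 34.3 × 5524/5758 = 32.9 V.
(Unloaded it would have been 33.5 V.)

V_out ≈ 32.9 V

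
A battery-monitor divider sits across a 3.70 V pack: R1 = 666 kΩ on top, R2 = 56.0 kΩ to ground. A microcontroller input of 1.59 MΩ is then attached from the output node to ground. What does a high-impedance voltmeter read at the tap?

V_out ≈ 0.278 V

The load sits in parallel with R2: R2‖R_L = (56.0 × 1590) / (56.0 + 1590) = 54.09 kΩ.
V_out = 3.70 × 54.09 / (666 + 54.09) = 3.70 × 54.09/720.1 = 0.278 V.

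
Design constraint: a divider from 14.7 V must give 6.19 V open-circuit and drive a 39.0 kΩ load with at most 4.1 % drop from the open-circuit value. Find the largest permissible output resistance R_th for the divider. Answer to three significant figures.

Loading drop = R_th/(R_th + R_L) ≤ 0.0410, so R_th ≤ R_L · ε/(1−ε) = 39.0 kΩ × 0.0410/0.9590 = 1.67 kΩ.

R_th ≤ 1.67 kΩ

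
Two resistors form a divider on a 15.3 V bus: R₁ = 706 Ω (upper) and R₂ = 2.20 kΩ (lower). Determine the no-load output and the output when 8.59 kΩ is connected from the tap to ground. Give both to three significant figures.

Unloaded: 11.6 V; loaded: 10.9 V

Open-circuit: V = 15.3 × 2200/(706 + 2200) = 11.6 V.
With the load, R₂ becomes R₂‖R_L = 1751 Ω, so V = 15.3 × 1751/2457 = 10.9 V.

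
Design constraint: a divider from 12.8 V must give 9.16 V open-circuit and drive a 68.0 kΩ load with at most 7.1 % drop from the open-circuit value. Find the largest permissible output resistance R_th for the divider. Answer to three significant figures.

R_th ≤ 5.20 kΩ

Loading drop = R_th/(R_th + R_L) ≤ 0.0710, so R_th ≤ R_L · ε/(1−ε) = 68.0 kΩ × 0.0710/0.9290 = 5.20 kΩ.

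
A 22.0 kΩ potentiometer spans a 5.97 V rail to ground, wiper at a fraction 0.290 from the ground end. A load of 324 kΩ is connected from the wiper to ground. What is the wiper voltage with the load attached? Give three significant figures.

The wiper splits the pot into (1−α)R = 15.62 kΩ above and αR = 6.380 kΩ below.
Lower section ‖ load = 6.257 kΩ.
V_wiper = 5.97 × 6.257/(15.62 + 6.257) = 1.71 V.

V ≈ 1.71 V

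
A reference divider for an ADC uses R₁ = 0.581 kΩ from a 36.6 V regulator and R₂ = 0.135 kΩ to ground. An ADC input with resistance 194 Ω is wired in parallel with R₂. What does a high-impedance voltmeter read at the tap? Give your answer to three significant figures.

V_out ≈ 4.41 V

The load sits in parallel with R₂: R₂‖R_L = (135 × 194) / (135 + 194) = 79.60 Ω.
V_out = 36.6 × 79.60 / (581 + 79.60) = 36.6 × 79.60/660.6 = 4.41 V.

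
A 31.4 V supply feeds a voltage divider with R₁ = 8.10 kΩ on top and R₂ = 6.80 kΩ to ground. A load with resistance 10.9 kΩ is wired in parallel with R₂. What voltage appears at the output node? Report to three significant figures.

The load sits in parallel with R₂: R₂‖R_L = (6.80 × 10.9) / (6.80 + 10.9) = 4.188 kΩ.
V_out = 31.4 × 4.188 / (8.10 + 4.188) = 31.4 × 4.188/12.29 = 10.7 V.
(Unloaded it would have been 14.3 V.)

V_out ≈ 10.7 V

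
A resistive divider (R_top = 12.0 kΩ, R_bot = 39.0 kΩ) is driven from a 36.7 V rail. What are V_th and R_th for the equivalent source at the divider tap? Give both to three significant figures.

V_th is the open-circuit tap voltage: 36.7 × 39.0/(12.0 + 39.0) = 28.1 V.
With the supply zeroed, R_top and R_bot appear in parallel from the tap: R_th = R_top‖R_bot = (12.0 × 39.0)/51.00 = 9.18 kΩ.

V_th = 28.1 V, R_th = 9.18 kΩ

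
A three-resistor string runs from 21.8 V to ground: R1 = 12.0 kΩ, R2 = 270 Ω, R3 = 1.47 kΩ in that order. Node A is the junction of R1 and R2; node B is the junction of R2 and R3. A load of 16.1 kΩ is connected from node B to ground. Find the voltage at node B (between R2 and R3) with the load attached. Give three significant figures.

At node B, R3 is in parallel with the load: R3‖R_L = 1347 Ω.
Below node A the resistance is R2 + (R3‖R_L) = 1617 Ω, so V_A = 21.8 × 1617/13620 = 2.589 V.
Then V_B = V_A × (R3‖R_L)/(R2 + R3‖R_L) = 2.589 × 1347/1617 = 2.16 V.

V ≈ 2.16 V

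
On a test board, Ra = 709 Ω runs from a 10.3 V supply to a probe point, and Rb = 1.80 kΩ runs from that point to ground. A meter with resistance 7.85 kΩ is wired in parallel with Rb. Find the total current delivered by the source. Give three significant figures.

Rb‖R_L = 1464 Ω, so the source sees Ra + Rb‖R_L = 2173 Ω.
I = 10.3 V / 2173 Ω = 4.74 mA.

I ≈ 4.74 mA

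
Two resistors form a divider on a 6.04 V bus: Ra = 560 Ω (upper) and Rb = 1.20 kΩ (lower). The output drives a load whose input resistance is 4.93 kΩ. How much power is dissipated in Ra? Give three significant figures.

Total resistance from the source is Ra + (Rb‖R_L) = 1525 Ω, so I = 6.04/1525 Ω = 3.960 mA.
P = I²·Ra = (3.960 mA)² × 560 Ω = 8.78 mW.

P ≈ 8.78 mW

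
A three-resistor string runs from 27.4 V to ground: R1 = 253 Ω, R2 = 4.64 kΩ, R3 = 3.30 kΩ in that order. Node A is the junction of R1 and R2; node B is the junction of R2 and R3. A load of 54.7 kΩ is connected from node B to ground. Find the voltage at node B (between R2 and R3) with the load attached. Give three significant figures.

At node B, R3 is in parallel with the load: R3‖R_L = 3112 Ω.
Below node A the resistance is R2 + (R3‖R_L) = 7752 Ω, so V_A = 27.4 × 7752/8005 = 26.53 V.
Then V_B = V_A × (R3‖R_L)/(R2 + R3‖R_L) = 26.53 × 3112/7752 = 10.7 V.

V ≈ 10.7 V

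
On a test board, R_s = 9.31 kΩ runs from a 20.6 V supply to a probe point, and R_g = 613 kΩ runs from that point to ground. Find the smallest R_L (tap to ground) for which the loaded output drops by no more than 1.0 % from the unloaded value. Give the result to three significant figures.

Output resistance R_th = R_s‖R_g = (9.31 × 613)/622.3 = 9.171 kΩ.
The fractional drop is R_th/(R_th + R_L); requiring this ≤ 0.0100 gives R_L ≥ R_th(1/0.0100 − 1) = 9.171 × 99.00 = 908 kΩ.

R_L(min) ≈ 908 kΩ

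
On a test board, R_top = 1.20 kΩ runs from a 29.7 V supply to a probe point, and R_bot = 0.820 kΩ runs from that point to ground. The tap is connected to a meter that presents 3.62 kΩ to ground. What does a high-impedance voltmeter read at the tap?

V_out ≈ 10.6 V

The load sits in parallel with R_bot: R_bot‖R_L = (820 × 3620) / (820 + 3620) = 668.6 Ω.
V_out = 29.7 × 668.6 / (1200 + 668.6) = 29.7 × 668.6/1869 = 10.6 V.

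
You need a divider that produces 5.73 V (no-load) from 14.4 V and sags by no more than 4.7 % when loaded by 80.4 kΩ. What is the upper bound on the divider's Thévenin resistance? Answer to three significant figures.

Loading drop = R_th/(R_th + R_L) ≤ 0.0470, so R_th ≤ R_L · ε/(1−ε) = 80.4 kΩ × 0.0470/0.9530 = 3.97 kΩ.
(Any R1, R2 with R2/(R1+R2) = 0.398 and R1‖R2 ≤ 3.97 kΩ will meet the spec.)

R_th ≤ 3.97 kΩ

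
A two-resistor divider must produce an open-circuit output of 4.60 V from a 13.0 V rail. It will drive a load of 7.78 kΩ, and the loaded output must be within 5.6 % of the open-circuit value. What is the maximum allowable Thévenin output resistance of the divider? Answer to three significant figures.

R_th ≤ 462 Ω

Loading drop = R_th/(R_th + R_L) ≤ 0.0560, so R_th ≤ R_L · ε/(1−ε) = 7.78 kΩ × 0.0560/0.9440 = 462 Ω.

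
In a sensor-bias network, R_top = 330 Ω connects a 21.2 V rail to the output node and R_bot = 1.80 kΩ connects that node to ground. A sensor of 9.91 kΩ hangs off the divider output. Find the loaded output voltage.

V_out ≈ 17.4 V

The load sits in parallel with R_bot: R_bot‖R_L = (1800 × 9910) / (1800 + 9910) = 1523 Ω.
V_out = 21.2 × 1523 / (330 + 1523) = 21.2 × 1523/1853 = 17.4 V.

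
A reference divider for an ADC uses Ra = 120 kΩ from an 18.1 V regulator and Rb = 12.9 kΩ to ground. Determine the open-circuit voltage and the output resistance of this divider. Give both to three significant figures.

V_th is the open-circuit tap voltage: 18.1 × 12.9/(120 + 12.9) = 1.76 V.
With the supply zeroed, Ra and Rb appear in parallel from the tap: R_th = Ra‖Rb = (120 × 12.9)/132.9 = 11.6 kΩ.

V_th = 1.76 V, R_th = 11.6 kΩ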